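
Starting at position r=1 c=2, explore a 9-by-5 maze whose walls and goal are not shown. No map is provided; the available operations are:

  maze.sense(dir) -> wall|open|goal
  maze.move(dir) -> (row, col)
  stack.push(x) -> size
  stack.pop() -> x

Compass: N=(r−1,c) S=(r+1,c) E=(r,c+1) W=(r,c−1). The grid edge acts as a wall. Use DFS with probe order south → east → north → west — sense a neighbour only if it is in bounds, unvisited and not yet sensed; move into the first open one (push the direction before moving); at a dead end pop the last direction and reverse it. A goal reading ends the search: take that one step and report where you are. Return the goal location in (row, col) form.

-> sense(dir: south)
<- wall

-> sense(dir: east)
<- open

-> push(x: east)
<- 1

-> move(dir: east)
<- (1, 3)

-> sense(dir: south)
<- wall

-> sense(dir: east)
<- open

-> push(x: east)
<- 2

-> move(dir: east)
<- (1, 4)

-> sense(dir: south)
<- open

-> push(x: south)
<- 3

-> move(dir: south)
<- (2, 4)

-> sense(dir: south)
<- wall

-> pop()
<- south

-> move(dir: north)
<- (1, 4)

-> sense(dir: north)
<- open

-> push(x: north)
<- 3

-> move(dir: north)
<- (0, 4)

-> sense(dir: west)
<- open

-> push(x: west)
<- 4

-> move(dir: west)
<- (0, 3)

-> sense(dir: west)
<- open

-> push(x: west)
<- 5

-> move(dir: west)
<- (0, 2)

-> sense(dir: west)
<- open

-> push(x: west)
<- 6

-> move(dir: west)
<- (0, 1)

-> sense(dir: south)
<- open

-> push(x: south)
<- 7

-> move(dir: south)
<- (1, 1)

-> sense(dir: south)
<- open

-> push(x: south)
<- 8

-> move(dir: south)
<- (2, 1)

-> sense(dir: south)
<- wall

-> sense(dir: west)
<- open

-> push(x: west)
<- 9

-> move(dir: west)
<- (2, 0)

-> sense(dir: south)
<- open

-> push(x: south)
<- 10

-> move(dir: south)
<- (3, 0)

-> sense(dir: south)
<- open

-> push(x: south)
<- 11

-> move(dir: south)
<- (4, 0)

-> sense(dir: south)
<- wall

-> sense(dir: east)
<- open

-> push(x: east)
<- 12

-> move(dir: east)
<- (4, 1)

-> sense(dir: south)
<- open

-> push(x: south)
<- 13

-> move(dir: south)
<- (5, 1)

-> sense(dir: south)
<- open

-> push(x: south)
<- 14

-> move(dir: south)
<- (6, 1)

-> sense(dir: south)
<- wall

-> sense(dir: east)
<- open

-> push(x: east)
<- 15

-> move(dir: east)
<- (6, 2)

-> sense(dir: south)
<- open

-> push(x: south)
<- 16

-> move(dir: south)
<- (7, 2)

-> sense(dir: south)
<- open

-> push(x: south)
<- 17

-> move(dir: south)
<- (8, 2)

-> sense(dir: east)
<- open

-> push(x: east)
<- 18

-> move(dir: east)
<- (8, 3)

-> sense(dir: east)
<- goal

-> move(dir: east)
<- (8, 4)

Answer: (8, 4)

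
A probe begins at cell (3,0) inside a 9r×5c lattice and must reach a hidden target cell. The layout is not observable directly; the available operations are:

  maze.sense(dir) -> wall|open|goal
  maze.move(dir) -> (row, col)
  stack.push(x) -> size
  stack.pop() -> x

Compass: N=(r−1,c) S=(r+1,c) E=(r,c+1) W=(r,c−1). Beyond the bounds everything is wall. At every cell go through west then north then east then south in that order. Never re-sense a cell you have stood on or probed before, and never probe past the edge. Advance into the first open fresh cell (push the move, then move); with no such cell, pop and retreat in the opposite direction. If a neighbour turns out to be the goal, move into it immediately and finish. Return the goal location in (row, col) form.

I use sense using dir=north, — result: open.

Now I run push using x=north, which returns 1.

I try move using dir=north, and observe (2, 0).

Then sense using dir=north, giving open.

I invoke push using x=north, giving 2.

Using move using dir=north, → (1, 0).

Using sense using dir=north, yielding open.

Next I call push using x=north, and see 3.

I try move using dir=north, : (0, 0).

I call sense using dir=east, and get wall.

I use pop, and see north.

Next I call move using dir=south, : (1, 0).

I use sense using dir=east, and see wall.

Invoking pop, — result: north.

I run move using dir=south, : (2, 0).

I run sense using dir=east, — result: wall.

Invoking pop, and see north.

I invoke move using dir=south, giving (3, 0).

Then sense using dir=east, giving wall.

I run sense using dir=south, and observe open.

I use push using x=south, giving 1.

Now I run move using dir=south, and get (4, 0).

Next I call sense using dir=east, which returns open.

I run push using x=east, : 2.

I call move using dir=east, yielding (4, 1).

Invoking sense using dir=east, and get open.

Now I run push using x=east, and observe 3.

Next I call move using dir=east, which returns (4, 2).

I call sense using dir=north, → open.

Next I call push using x=north, → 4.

I call move using dir=north, and see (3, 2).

Now I run sense using dir=north, giving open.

I run push using x=north, and see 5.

Calling move using dir=north, giving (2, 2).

I call sense using dir=north, → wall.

Now I run sense using dir=east, → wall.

Using pop(), → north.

I call move using dir=south, and see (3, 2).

Now I run sense using dir=east, : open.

Calling push using x=east, giving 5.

Invoking move using dir=east, and observe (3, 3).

I try sense using dir=east, and see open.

I try push using x=east, — result: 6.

Using move using dir=east, — result: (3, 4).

Next I call sense using dir=north, and observe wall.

Now I run sense using dir=south, yielding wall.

Using pop, → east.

Using move using dir=west, : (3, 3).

Next I call sense using dir=south, — result: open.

Next I call push using x=south, : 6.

Calling move using dir=south, yielding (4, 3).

Using sense using dir=south, : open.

I run push using x=south, → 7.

I use move using dir=south, : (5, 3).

Calling sense using dir=west, — result: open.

Now I run push using x=west, giving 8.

Then move using dir=west, giving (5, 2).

Invoking sense using dir=west, giving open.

Then push using x=west, and observe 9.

Calling move using dir=west, — result: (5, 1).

Now I run sense using dir=west, → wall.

Invoking sense using dir=south, and get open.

I try push using x=south, and get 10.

I try move using dir=south, giving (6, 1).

I run sense using dir=west, → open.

I run push using x=west, which returns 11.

Now I run move using dir=west, giving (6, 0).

Calling sense using dir=south, and see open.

I use push using x=south, giving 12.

I run move using dir=south, yielding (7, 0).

Next I call sense using dir=east, giving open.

Next I call push using x=east, and observe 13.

I call move using dir=east, and observe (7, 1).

I call sense using dir=east, — result: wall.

Using sense using dir=south, and observe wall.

I call pop, and get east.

Now I run move using dir=west, giving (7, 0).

Calling sense using dir=south, and see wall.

I try pop(), giving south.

I run move using dir=north, — result: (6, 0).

I try pop, yielding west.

Calling move using dir=east, and get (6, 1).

Invoking sense using dir=east, which returns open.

Invoking push using x=east, — result: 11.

Now I run move using dir=east, which returns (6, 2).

I run sense using dir=east, giving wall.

I call pop(), → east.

Invoking move using dir=west, : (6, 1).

Using pop(), and see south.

I try move using dir=north, which returns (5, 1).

Using pop(), → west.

Then move using dir=east, — result: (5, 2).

I invoke pop, yielding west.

Calling move using dir=east, and get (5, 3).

I call sense using dir=east, which returns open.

I call push using x=east, — result: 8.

I use move using dir=east, giving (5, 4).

Then sense using dir=south, giving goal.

Now I run move using dir=south, and see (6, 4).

Answer: (6, 4)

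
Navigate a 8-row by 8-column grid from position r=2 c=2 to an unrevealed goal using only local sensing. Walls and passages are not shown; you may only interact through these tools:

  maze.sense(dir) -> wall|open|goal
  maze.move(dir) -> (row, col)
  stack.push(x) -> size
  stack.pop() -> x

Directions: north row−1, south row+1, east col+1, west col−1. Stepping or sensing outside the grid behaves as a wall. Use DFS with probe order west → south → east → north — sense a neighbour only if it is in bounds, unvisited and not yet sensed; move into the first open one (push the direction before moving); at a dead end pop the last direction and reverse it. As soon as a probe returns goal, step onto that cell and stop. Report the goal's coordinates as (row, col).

// sense(west) => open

// push(west) => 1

// move(west) => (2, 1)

// sense(west) => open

// push(west) => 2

// move(west) => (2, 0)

// sense(south) => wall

// sense(north) => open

// push(north) => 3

// move(north) => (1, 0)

// sense(east) => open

// push(east) => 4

// move(east) => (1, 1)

// sense(east) => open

// push(east) => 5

// move(east) => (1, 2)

// sense(east) => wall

// sense(north) => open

// push(north) => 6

// move(north) => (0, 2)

// sense(west) => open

// push(west) => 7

// move(west) => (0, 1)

// sense(west) => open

// push(west) => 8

// move(west) => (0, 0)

// pop() => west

// move(east) => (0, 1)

// pop() => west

// move(east) => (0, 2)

// sense(east) => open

// push(east) => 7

// move(east) => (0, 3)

// sense(east) => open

// push(east) => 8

// move(east) => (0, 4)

// sense(south) => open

// push(south) => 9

// move(south) => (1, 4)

// sense(south) => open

// push(south) => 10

// move(south) => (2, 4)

// sense(west) => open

// push(west) => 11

// move(west) => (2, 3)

// sense(south) => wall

// pop() => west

// move(east) => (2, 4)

// sense(south) => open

// push(south) => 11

// move(south) => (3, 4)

// sense(south) => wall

// sense(east) => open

// push(east) => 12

// move(east) => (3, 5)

// sense(south) => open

// push(south) => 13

// move(south) => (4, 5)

// sense(south) => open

// push(south) => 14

// move(south) => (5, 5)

// sense(west) => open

// push(west) => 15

// move(west) => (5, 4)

// sense(west) => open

// push(west) => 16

// move(west) => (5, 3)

// sense(west) => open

// push(west) => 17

// move(west) => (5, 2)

// sense(west) => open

// push(west) => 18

// move(west) => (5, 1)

// sense(west) => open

// push(west) => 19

// move(west) => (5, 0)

// sense(south) => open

// push(south) => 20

// move(south) => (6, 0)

// sense(south) => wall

// sense(east) => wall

// pop() => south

// move(north) => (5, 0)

// sense(north) => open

// push(north) => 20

// move(north) => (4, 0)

// sense(east) => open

// push(east) => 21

// move(east) => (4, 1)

// sense(east) => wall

// sense(north) => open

// push(north) => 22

// move(north) => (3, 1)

// sense(east) => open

// push(east) => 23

// move(east) => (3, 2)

// pop() => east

// move(west) => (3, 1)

// pop() => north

// move(south) => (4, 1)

// pop() => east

// move(west) => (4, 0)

// pop() => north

// move(south) => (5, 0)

// pop() => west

// move(east) => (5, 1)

// pop() => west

// move(east) => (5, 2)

// sense(south) => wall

// pop() => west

// move(east) => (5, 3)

// sense(south) => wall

// sense(north) => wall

// pop() => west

// move(east) => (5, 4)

// sense(south) => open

// push(south) => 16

// move(south) => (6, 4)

// sense(south) => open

// push(south) => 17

// move(south) => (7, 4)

// sense(west) => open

// push(west) => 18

// move(west) => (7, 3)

// sense(west) => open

// push(west) => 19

// move(west) => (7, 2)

// sense(west) => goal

// move(west) => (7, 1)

Answer: (7, 1)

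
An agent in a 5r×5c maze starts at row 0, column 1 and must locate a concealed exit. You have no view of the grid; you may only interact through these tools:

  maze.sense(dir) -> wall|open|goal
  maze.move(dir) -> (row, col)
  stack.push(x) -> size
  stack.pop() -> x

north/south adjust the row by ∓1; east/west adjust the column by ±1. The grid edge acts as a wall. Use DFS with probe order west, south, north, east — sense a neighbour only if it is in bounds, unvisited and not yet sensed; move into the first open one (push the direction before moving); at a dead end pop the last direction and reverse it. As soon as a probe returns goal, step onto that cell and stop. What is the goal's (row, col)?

Then maze.sense with dir=west, and observe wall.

Then maze.sense with dir=south, giving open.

Next I call stack.push with x=south, giving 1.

Then maze.move with dir=south, which returns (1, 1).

Invoking maze.sense with dir=west, — result: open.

Now I run stack.push with x=west, — result: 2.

I run maze.move with dir=west, — result: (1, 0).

I run maze.sense with dir=south, yielding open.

I try stack.push with x=south, giving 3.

Now I run maze.move with dir=south, and see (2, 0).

I use maze.sense with dir=south, and see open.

Now I run stack.push with x=south, which returns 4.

I run maze.move with dir=south, — result: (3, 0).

I run maze.sense with dir=south, which returns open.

Then stack.push with x=south, and see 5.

Then maze.move with dir=south, giving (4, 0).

I invoke maze.sense with dir=east, : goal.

I run maze.move with dir=east, — result: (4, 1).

Answer: (4, 1)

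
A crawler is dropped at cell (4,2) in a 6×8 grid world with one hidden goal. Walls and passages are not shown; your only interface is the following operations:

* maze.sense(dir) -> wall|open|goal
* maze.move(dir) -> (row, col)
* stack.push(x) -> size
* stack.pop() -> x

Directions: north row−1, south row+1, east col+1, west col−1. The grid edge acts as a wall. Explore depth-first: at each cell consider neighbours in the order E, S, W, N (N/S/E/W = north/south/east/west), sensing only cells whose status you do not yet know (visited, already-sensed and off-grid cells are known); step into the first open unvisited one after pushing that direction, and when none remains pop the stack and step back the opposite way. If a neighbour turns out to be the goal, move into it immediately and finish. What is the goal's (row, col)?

-> maze.sense(east)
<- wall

-> maze.sense(south)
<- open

-> stack.push(south)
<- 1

-> maze.move(south)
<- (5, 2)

-> maze.sense(east)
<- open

-> stack.push(east)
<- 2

-> maze.move(east)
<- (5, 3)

-> maze.sense(east)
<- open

-> stack.push(east)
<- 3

-> maze.move(east)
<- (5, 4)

-> maze.sense(east)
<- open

-> stack.push(east)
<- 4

-> maze.move(east)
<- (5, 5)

-> maze.sense(east)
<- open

-> stack.push(east)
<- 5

-> maze.move(east)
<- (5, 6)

-> maze.sense(east)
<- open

-> stack.push(east)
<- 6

-> maze.move(east)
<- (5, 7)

-> maze.sense(north)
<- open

-> stack.push(north)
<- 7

-> maze.move(north)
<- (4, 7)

-> maze.sense(west)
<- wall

-> maze.sense(north)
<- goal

-> maze.move(north)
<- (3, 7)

Answer: (3, 7)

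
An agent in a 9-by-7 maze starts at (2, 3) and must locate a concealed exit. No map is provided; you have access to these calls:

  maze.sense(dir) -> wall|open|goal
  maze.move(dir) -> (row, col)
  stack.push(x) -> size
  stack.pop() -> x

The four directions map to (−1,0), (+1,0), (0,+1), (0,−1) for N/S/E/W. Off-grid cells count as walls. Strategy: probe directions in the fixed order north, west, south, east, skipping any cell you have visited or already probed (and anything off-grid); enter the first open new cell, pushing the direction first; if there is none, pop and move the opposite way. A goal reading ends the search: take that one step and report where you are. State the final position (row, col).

·→ maze.sense(dir=north)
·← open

·→ stack.push(x=north)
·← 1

·→ maze.move(dir=north)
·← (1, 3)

·→ maze.sense(dir=north)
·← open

·→ stack.push(x=north)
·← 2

·→ maze.move(dir=north)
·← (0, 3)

·→ maze.sense(dir=west)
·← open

·→ stack.push(x=west)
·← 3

·→ maze.move(dir=west)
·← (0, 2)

·→ maze.sense(dir=west)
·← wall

·→ maze.sense(dir=south)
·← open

·→ stack.push(x=south)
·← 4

·→ maze.move(dir=south)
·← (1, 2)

·→ maze.sense(dir=west)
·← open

·→ stack.push(x=west)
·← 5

·→ maze.move(dir=west)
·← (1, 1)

·→ maze.sense(dir=west)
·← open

·→ stack.push(x=west)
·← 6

·→ maze.move(dir=west)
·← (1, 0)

·→ maze.sense(dir=north)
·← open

·→ stack.push(x=north)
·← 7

·→ maze.move(dir=north)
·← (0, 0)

·→ stack.pop()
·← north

·→ maze.move(dir=south)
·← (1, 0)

·→ maze.sense(dir=south)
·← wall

·→ stack.pop()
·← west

·→ maze.move(dir=east)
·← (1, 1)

·→ maze.sense(dir=south)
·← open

·→ stack.push(x=south)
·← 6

·→ maze.move(dir=south)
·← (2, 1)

·→ maze.sense(dir=south)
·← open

·→ stack.push(x=south)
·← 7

·→ maze.move(dir=south)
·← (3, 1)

·→ maze.sense(dir=west)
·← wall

·→ maze.sense(dir=south)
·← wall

·→ maze.sense(dir=east)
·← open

·→ stack.push(x=east)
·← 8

·→ maze.move(dir=east)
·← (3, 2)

·→ maze.sense(dir=north)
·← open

·→ stack.push(x=north)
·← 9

·→ maze.move(dir=north)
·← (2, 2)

·→ stack.pop()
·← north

·→ maze.move(dir=south)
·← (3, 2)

·→ maze.sense(dir=south)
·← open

·→ stack.push(x=south)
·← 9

·→ maze.move(dir=south)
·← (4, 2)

·→ maze.sense(dir=south)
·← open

·→ stack.push(x=south)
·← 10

·→ maze.move(dir=south)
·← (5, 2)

·→ maze.sense(dir=west)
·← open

·→ stack.push(x=west)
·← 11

·→ maze.move(dir=west)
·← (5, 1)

·→ maze.sense(dir=west)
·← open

·→ stack.push(x=west)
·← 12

·→ maze.move(dir=west)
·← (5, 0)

·→ maze.sense(dir=north)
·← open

·→ stack.push(x=north)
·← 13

·→ maze.move(dir=north)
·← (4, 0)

·→ stack.pop()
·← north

·→ maze.move(dir=south)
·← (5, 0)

·→ maze.sense(dir=south)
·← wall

·→ stack.pop()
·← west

·→ maze.move(dir=east)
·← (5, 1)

·→ maze.sense(dir=south)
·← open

·→ stack.push(x=south)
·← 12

·→ maze.move(dir=south)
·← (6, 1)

·→ maze.sense(dir=south)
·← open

·→ stack.push(x=south)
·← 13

·→ maze.move(dir=south)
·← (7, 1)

·→ maze.sense(dir=west)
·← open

·→ stack.push(x=west)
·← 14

·→ maze.move(dir=west)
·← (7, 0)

·→ maze.sense(dir=south)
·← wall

·→ stack.pop()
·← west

·→ maze.move(dir=east)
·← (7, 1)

·→ maze.sense(dir=south)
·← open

·→ stack.push(x=south)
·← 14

·→ maze.move(dir=south)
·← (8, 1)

·→ maze.sense(dir=east)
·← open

·→ stack.push(x=east)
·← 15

·→ maze.move(dir=east)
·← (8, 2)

·→ maze.sense(dir=north)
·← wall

·→ maze.sense(dir=east)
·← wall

·→ stack.pop()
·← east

·→ maze.move(dir=west)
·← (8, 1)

·→ stack.pop()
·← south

·→ maze.move(dir=north)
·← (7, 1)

·→ stack.pop()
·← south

·→ maze.move(dir=north)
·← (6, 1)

·→ maze.sense(dir=east)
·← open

·→ stack.push(x=east)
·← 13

·→ maze.move(dir=east)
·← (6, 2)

·→ maze.sense(dir=east)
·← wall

·→ stack.pop()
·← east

·→ maze.move(dir=west)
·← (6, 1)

·→ stack.pop()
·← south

·→ maze.move(dir=north)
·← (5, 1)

·→ stack.pop()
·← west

·→ maze.move(dir=east)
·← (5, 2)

·→ maze.sense(dir=east)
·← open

·→ stack.push(x=east)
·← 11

·→ maze.move(dir=east)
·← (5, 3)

·→ maze.sense(dir=north)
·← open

·→ stack.push(x=north)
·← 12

·→ maze.move(dir=north)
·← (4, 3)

·→ maze.sense(dir=north)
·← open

·→ stack.push(x=north)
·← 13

·→ maze.move(dir=north)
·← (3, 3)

·→ maze.sense(dir=east)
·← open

·→ stack.push(x=east)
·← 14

·→ maze.move(dir=east)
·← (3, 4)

·→ maze.sense(dir=north)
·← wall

·→ maze.sense(dir=south)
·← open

·→ stack.push(x=south)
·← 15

·→ maze.move(dir=south)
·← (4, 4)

·→ maze.sense(dir=south)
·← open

·→ stack.push(x=south)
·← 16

·→ maze.move(dir=south)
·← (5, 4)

·→ maze.sense(dir=south)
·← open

·→ stack.push(x=south)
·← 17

·→ maze.move(dir=south)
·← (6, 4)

·→ maze.sense(dir=south)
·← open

·→ stack.push(x=south)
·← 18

·→ maze.move(dir=south)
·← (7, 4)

·→ maze.sense(dir=west)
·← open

·→ stack.push(x=west)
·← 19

·→ maze.move(dir=west)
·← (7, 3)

·→ stack.pop()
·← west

·→ maze.move(dir=east)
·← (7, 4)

·→ maze.sense(dir=south)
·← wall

·→ maze.sense(dir=east)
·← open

·→ stack.push(x=east)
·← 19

·→ maze.move(dir=east)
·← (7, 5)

·→ maze.sense(dir=north)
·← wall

·→ maze.sense(dir=south)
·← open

·→ stack.push(x=south)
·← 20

·→ maze.move(dir=south)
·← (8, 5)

·→ maze.sense(dir=east)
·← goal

·→ maze.move(dir=east)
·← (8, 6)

Answer: (8, 6)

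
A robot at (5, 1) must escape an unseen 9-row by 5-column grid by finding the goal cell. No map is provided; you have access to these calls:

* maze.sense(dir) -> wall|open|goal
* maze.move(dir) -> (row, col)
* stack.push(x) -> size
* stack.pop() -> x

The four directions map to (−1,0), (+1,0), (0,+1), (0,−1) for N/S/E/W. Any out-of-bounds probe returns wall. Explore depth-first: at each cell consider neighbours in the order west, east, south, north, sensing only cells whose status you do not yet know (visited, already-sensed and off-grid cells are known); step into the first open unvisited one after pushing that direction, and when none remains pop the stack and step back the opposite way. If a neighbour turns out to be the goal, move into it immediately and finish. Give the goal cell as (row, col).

→ maze.sense(west)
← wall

→ maze.sense(east)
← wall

→ maze.sense(south)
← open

→ stack.push(south)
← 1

→ maze.move(south)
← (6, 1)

→ maze.sense(west)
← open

→ stack.push(west)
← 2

→ maze.move(west)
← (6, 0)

→ maze.sense(south)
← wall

→ stack.pop()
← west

→ maze.move(east)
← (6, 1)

→ maze.sense(east)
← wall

→ maze.sense(south)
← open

→ stack.push(south)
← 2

→ maze.move(south)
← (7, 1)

→ maze.sense(east)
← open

→ stack.push(east)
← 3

→ maze.move(east)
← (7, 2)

→ maze.sense(east)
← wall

→ maze.sense(south)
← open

→ stack.push(south)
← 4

→ maze.move(south)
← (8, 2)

→ maze.sense(west)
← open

→ stack.push(west)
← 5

→ maze.move(west)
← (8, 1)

→ maze.sense(west)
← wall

→ stack.pop()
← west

→ maze.move(east)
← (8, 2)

→ maze.sense(east)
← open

→ stack.push(east)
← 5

→ maze.move(east)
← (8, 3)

→ maze.sense(east)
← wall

→ stack.pop()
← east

→ maze.move(west)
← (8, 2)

→ stack.pop()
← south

→ maze.move(north)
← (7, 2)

→ stack.pop()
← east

→ maze.move(west)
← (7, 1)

→ stack.pop()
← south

→ maze.move(north)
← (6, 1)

→ stack.pop()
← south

→ maze.move(north)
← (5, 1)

→ maze.sense(north)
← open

→ stack.push(north)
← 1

→ maze.move(north)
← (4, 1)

→ maze.sense(west)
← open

→ stack.push(west)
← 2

→ maze.move(west)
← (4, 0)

→ maze.sense(north)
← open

→ stack.push(north)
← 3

→ maze.move(north)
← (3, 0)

→ maze.sense(east)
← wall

→ maze.sense(north)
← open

→ stack.push(north)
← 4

→ maze.move(north)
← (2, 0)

→ maze.sense(east)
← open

→ stack.push(east)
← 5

→ maze.move(east)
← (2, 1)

→ maze.sense(east)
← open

→ stack.push(east)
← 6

→ maze.move(east)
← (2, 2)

→ maze.sense(east)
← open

→ stack.push(east)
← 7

→ maze.move(east)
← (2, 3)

→ maze.sense(east)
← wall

→ maze.sense(south)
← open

→ stack.push(south)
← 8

→ maze.move(south)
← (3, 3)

→ maze.sense(west)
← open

→ stack.push(west)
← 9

→ maze.move(west)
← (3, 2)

→ maze.sense(south)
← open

→ stack.push(south)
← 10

→ maze.move(south)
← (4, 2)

→ maze.sense(east)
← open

→ stack.push(east)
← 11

→ maze.move(east)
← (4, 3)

→ maze.sense(east)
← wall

→ maze.sense(south)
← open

→ stack.push(south)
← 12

→ maze.move(south)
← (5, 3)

→ maze.sense(east)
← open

→ stack.push(east)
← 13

→ maze.move(east)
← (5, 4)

→ maze.sense(south)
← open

→ stack.push(south)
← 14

→ maze.move(south)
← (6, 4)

→ maze.sense(west)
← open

→ stack.push(west)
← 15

→ maze.move(west)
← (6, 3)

→ stack.pop()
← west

→ maze.move(east)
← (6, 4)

→ maze.sense(south)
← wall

→ stack.pop()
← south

→ maze.move(north)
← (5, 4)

→ stack.pop()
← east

→ maze.move(west)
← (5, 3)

→ stack.pop()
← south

→ maze.move(north)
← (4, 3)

→ stack.pop()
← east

→ maze.move(west)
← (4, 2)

→ stack.pop()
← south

→ maze.move(north)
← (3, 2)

→ stack.pop()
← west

→ maze.move(east)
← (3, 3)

→ maze.sense(east)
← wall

→ stack.pop()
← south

→ maze.move(north)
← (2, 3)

→ maze.sense(north)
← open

→ stack.push(north)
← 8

→ maze.move(north)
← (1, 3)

→ maze.sense(west)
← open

→ stack.push(west)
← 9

→ maze.move(west)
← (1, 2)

→ maze.sense(west)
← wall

→ maze.sense(north)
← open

→ stack.push(north)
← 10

→ maze.move(north)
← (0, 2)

→ maze.sense(west)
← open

→ stack.push(west)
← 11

→ maze.move(west)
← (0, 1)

→ maze.sense(west)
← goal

→ maze.move(west)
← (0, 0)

Answer: (0, 0)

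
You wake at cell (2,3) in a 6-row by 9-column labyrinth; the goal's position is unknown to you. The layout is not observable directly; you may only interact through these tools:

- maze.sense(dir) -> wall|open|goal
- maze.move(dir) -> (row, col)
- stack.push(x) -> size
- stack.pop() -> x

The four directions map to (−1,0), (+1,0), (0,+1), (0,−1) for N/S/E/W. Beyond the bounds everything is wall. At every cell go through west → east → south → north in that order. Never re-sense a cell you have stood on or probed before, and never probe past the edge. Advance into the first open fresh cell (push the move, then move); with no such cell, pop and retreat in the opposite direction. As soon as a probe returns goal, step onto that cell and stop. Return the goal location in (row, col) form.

;; 1. maze.sense(dir: west) : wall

;; 2. maze.sense(dir: east) : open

;; 3. stack.push(x: east) : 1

;; 4. maze.move(dir: east) : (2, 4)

;; 5. maze.sense(dir: east) : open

;; 6. stack.push(x: east) : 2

;; 7. maze.move(dir: east) : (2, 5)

;; 8. maze.sense(dir: east) : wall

;; 9. maze.sense(dir: south) : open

;; 10. stack.push(x: south) : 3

;; 11. maze.move(dir: south) : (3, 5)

;; 12. maze.sense(dir: west) : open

;; 13. stack.push(x: west) : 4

;; 14. maze.move(dir: west) : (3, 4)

;; 15. maze.sense(dir: west) : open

;; 16. stack.push(x: west) : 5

;; 17. maze.move(dir: west) : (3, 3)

;; 18. maze.sense(dir: west) : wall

;; 19. maze.sense(dir: south) : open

;; 20. stack.push(x: south) : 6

;; 21. maze.move(dir: south) : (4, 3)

;; 22. maze.sense(dir: west) : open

;; 23. stack.push(x: west) : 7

;; 24. maze.move(dir: west) : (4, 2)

;; 25. maze.sense(dir: west) : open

;; 26. stack.push(x: west) : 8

;; 27. maze.move(dir: west) : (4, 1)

;; 28. maze.sense(dir: west) : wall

;; 29. maze.sense(dir: south) : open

;; 30. stack.push(x: south) : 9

;; 31. maze.move(dir: south) : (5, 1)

;; 32. maze.sense(dir: west) : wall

;; 33. maze.sense(dir: east) : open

;; 34. stack.push(x: east) : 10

;; 35. maze.move(dir: east) : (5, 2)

;; 36. maze.sense(dir: east) : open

;; 37. stack.push(x: east) : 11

;; 38. maze.move(dir: east) : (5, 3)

;; 39. maze.sense(dir: east) : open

;; 40. stack.push(x: east) : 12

;; 41. maze.move(dir: east) : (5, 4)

;; 42. maze.sense(dir: east) : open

;; 43. stack.push(x: east) : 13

;; 44. maze.move(dir: east) : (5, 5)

;; 45. maze.sense(dir: east) : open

;; 46. stack.push(x: east) : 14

;; 47. maze.move(dir: east) : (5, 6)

;; 48. maze.sense(dir: east) : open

;; 49. stack.push(x: east) : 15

;; 50. maze.move(dir: east) : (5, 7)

;; 51. maze.sense(dir: east) : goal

;; 52. maze.move(dir: east) : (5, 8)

Answer: (5, 8)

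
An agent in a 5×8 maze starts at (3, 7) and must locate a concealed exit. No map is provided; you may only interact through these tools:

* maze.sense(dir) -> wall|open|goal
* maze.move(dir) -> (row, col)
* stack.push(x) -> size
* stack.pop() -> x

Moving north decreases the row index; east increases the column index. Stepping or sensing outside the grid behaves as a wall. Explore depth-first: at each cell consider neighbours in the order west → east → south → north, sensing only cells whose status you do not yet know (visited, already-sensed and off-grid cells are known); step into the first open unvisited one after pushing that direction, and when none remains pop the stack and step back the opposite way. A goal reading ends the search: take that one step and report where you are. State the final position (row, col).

·→ maze.sense(dir→west)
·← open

·→ stack.push(x→west)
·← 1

·→ maze.move(dir→west)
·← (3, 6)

·→ maze.sense(dir→west)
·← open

·→ stack.push(x→west)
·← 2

·→ maze.move(dir→west)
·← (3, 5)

·→ maze.sense(dir→west)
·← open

·→ stack.push(x→west)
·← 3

·→ maze.move(dir→west)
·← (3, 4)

·→ maze.sense(dir→west)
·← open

·→ stack.push(x→west)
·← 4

·→ maze.move(dir→west)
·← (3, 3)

·→ maze.sense(dir→west)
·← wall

·→ maze.sense(dir→south)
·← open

·→ stack.push(x→south)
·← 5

·→ maze.move(dir→south)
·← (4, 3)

·→ maze.sense(dir→west)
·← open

·→ stack.push(x→west)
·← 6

·→ maze.move(dir→west)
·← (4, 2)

·→ maze.sense(dir→west)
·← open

·→ stack.push(x→west)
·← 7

·→ maze.move(dir→west)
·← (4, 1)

·→ maze.sense(dir→west)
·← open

·→ stack.push(x→west)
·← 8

·→ maze.move(dir→west)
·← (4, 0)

·→ maze.sense(dir→north)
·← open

·→ stack.push(x→north)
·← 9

·→ maze.move(dir→north)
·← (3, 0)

·→ maze.sense(dir→east)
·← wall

·→ maze.sense(dir→north)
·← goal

·→ maze.move(dir→north)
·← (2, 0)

Answer: (2, 0)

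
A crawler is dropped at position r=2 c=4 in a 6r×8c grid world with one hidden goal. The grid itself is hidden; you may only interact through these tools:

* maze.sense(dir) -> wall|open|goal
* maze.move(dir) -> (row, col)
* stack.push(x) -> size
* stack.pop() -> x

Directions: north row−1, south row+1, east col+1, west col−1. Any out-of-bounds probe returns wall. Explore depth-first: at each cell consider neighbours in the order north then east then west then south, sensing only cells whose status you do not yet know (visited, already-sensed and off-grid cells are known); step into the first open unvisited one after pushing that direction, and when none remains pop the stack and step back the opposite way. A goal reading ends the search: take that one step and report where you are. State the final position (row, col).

# maze.sense(north) => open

# stack.push(north) => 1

# maze.move(north) => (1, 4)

# maze.sense(north) => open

# stack.push(north) => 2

# maze.move(north) => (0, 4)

# maze.sense(east) => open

# stack.push(east) => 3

# maze.move(east) => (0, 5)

# maze.sense(east) => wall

# maze.sense(south) => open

# stack.push(south) => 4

# maze.move(south) => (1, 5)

# maze.sense(east) => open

# stack.push(east) => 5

# maze.move(east) => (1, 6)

# maze.sense(east) => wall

# maze.sense(south) => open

# stack.push(south) => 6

# maze.move(south) => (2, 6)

# maze.sense(east) => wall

# maze.sense(west) => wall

# maze.sense(south) => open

# stack.push(south) => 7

# maze.move(south) => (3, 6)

# maze.sense(east) => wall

# maze.sense(west) => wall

# maze.sense(south) => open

# stack.push(south) => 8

# maze.move(south) => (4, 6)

# maze.sense(east) => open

# stack.push(east) => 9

# maze.move(east) => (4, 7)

# maze.sense(south) => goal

# maze.move(south) => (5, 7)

Answer: (5, 7)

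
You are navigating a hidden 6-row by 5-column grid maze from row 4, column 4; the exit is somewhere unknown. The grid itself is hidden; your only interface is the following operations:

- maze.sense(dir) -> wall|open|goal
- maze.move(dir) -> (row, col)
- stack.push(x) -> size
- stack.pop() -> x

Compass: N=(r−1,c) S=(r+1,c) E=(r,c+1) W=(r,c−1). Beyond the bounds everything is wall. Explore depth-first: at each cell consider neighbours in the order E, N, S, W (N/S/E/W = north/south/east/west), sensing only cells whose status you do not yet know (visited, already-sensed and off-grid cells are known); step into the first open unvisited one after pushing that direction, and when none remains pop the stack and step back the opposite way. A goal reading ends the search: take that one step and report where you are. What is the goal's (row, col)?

I run maze.sense with dir=north, yielding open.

Then stack.push with x=north, : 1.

Then maze.move with dir=north, : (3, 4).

Using maze.sense with dir=north, — result: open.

I invoke stack.push with x=north, and observe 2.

I run maze.move with dir=north, : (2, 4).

Invoking maze.sense with dir=north, which returns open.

I call stack.push with x=north, : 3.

Now I run maze.move with dir=north, which returns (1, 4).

Calling maze.sense with dir=north, : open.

Next I call stack.push with x=north, which returns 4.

I run maze.move with dir=north, which returns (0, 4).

I call maze.sense with dir=west, and get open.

Calling stack.push with x=west, → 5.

I try maze.move with dir=west, → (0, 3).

I use maze.sense with dir=south, which returns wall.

I call maze.sense with dir=west, which returns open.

I call stack.push with x=west, yielding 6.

I use maze.move with dir=west, → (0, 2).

Then maze.sense with dir=south, → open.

I call stack.push with x=south, which returns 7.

Then maze.move with dir=south, : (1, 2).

Now I run maze.sense with dir=south, giving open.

I run stack.push with x=south, giving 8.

Invoking maze.move with dir=south, which returns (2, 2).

Calling maze.sense with dir=east, → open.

Using stack.push with x=east, and see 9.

I run maze.move with dir=east, giving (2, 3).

I call maze.sense with dir=south, giving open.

I invoke stack.push with x=south, and observe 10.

I invoke maze.move with dir=south, giving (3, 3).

Then maze.sense with dir=south, which returns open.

I call stack.push with x=south, and observe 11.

I use maze.move with dir=south, and observe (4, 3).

I try maze.sense with dir=south, — result: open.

I call stack.push with x=south, and get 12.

I run maze.move with dir=south, → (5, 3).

I invoke maze.sense with dir=east, — result: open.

I invoke stack.push with x=east, and get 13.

Now I run maze.move with dir=east, and see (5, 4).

Using stack.pop(), and see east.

Using maze.move with dir=west, which returns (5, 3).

I call maze.sense with dir=west, and observe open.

Calling stack.push with x=west, — result: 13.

I use maze.move with dir=west, and observe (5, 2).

I invoke maze.sense with dir=north, — result: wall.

I invoke maze.sense with dir=west, yielding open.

I use stack.push with x=west, and see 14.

Calling maze.move with dir=west, which returns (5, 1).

Using maze.sense with dir=north, : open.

I try stack.push with x=north, — result: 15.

I use maze.move with dir=north, giving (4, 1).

I run maze.sense with dir=north, : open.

I use stack.push with x=north, giving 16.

I call maze.move with dir=north, yielding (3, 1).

I run maze.sense with dir=east, and see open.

I try stack.push with x=east, : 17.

Using maze.move with dir=east, — result: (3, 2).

I invoke stack.pop(), and see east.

Using maze.move with dir=west, giving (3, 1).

I call maze.sense with dir=north, and see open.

Invoking stack.push with x=north, giving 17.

Invoking maze.move with dir=north, and see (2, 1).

I run maze.sense with dir=north, and observe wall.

I run maze.sense with dir=west, which returns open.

Using stack.push with x=west, — result: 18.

Invoking maze.move with dir=west, → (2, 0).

Now I run maze.sense with dir=north, giving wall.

Calling maze.sense with dir=south, and see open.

Invoking stack.push with x=south, — result: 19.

Next I call maze.move with dir=south, and get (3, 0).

Next I call maze.sense with dir=south, and see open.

I run stack.push with x=south, and get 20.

Using maze.move with dir=south, which returns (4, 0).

I invoke maze.sense with dir=south, and observe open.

Then stack.push with x=south, : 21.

I use maze.move with dir=south, and see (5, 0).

I run stack.pop(), : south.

Using maze.move with dir=north, → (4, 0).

I run stack.pop(), and get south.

Calling maze.move with dir=north, — result: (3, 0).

Invoking stack.pop, and observe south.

Now I run maze.move with dir=north, — result: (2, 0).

I invoke stack.pop(), : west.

I call maze.move with dir=east, → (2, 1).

I use stack.pop, yielding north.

Calling maze.move with dir=south, — result: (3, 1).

Using stack.pop, yielding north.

Calling maze.move with dir=south, yielding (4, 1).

Using stack.pop(), and see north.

Invoking maze.move with dir=south, and see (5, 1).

Calling stack.pop, → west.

I use maze.move with dir=east, yielding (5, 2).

Next I call stack.pop, yielding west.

I invoke maze.move with dir=east, giving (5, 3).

Using stack.pop, yielding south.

I invoke maze.move with dir=north, and observe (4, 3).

I try stack.pop, which returns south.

I invoke maze.move with dir=north, → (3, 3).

I call stack.pop, and see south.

Now I run maze.move with dir=north, : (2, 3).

I use stack.pop(), yielding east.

I try maze.move with dir=west, : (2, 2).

Then stack.pop, giving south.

Then maze.move with dir=north, giving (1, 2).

Now I run stack.pop(), giving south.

I try maze.move with dir=north, — result: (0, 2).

Then maze.sense with dir=west, — result: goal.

Using maze.move with dir=west, : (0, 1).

Answer: (0, 1)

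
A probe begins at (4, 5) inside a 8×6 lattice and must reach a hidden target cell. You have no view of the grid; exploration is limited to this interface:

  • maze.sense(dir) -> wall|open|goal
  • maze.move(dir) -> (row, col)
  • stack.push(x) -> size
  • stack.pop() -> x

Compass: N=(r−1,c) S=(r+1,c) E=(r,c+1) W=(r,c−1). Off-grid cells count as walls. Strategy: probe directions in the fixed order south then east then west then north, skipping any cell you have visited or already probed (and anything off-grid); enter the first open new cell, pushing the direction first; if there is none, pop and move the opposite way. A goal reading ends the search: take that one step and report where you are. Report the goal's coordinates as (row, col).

==> maze.sense(dir: south)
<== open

==> stack.push(x: south)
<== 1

==> maze.move(dir: south)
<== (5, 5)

==> maze.sense(dir: south)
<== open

==> stack.push(x: south)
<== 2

==> maze.move(dir: south)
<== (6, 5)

==> maze.sense(dir: south)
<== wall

==> maze.sense(dir: west)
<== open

==> stack.push(x: west)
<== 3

==> maze.move(dir: west)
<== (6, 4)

==> maze.sense(dir: south)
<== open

==> stack.push(x: south)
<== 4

==> maze.move(dir: south)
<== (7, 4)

==> maze.sense(dir: west)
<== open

==> stack.push(x: west)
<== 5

==> maze.move(dir: west)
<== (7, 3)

==> maze.sense(dir: west)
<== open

==> stack.push(x: west)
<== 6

==> maze.move(dir: west)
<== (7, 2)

==> maze.sense(dir: west)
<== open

==> stack.push(x: west)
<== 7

==> maze.move(dir: west)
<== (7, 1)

==> maze.sense(dir: west)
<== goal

==> maze.move(dir: west)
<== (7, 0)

Answer: (7, 0)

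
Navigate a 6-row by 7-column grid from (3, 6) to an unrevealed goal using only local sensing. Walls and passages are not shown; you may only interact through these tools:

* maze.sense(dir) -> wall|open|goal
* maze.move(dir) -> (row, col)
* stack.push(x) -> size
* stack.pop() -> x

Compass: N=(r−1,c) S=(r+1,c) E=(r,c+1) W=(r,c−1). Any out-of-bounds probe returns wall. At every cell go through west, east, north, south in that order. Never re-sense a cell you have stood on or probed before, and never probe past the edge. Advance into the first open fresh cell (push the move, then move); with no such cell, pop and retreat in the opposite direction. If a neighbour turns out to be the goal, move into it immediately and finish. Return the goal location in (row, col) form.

Act: maze.sense[dir=west]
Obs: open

Act: stack.push[x=west]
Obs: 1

Act: maze.move[dir=west]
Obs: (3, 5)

Act: maze.sense[dir=west]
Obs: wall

Act: maze.sense[dir=north]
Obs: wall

Act: maze.sense[dir=south]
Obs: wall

Act: stack.pop[]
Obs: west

Act: maze.move[dir=east]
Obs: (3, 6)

Act: maze.sense[dir=north]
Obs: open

Act: stack.push[x=north]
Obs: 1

Act: maze.move[dir=north]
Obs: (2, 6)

Act: maze.sense[dir=north]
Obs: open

Act: stack.push[x=north]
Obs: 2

Act: maze.move[dir=north]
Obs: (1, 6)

Act: maze.sense[dir=west]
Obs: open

Act: stack.push[x=west]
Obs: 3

Act: maze.move[dir=west]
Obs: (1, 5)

Act: maze.sense[dir=west]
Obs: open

Act: stack.push[x=west]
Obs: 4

Act: maze.move[dir=west]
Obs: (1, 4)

Act: maze.sense[dir=west]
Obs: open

Act: stack.push[x=west]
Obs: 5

Act: maze.move[dir=west]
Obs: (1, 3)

Act: maze.sense[dir=west]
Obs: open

Act: stack.push[x=west]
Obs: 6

Act: maze.move[dir=west]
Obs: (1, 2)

Act: maze.sense[dir=west]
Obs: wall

Act: maze.sense[dir=north]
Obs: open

Act: stack.push[x=north]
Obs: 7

Act: maze.move[dir=north]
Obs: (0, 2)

Act: maze.sense[dir=west]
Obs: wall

Act: maze.sense[dir=east]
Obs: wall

Act: stack.pop[]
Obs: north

Act: maze.move[dir=south]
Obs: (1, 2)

Act: maze.sense[dir=south]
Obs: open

Act: stack.push[x=south]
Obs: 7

Act: maze.move[dir=south]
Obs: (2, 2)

Act: maze.sense[dir=west]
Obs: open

Act: stack.push[x=west]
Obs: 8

Act: maze.move[dir=west]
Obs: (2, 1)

Act: maze.sense[dir=west]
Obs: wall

Act: maze.sense[dir=south]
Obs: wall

Act: stack.pop[]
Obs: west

Act: maze.move[dir=east]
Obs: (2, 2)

Act: maze.sense[dir=east]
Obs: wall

Act: maze.sense[dir=south]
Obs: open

Act: stack.push[x=south]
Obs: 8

Act: maze.move[dir=south]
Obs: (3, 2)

Act: maze.sense[dir=east]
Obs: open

Act: stack.push[x=east]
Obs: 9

Act: maze.move[dir=east]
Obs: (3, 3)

Act: maze.sense[dir=south]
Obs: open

Act: stack.push[x=south]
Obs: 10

Act: maze.move[dir=south]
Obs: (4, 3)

Act: maze.sense[dir=west]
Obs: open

Act: stack.push[x=west]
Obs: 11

Act: maze.move[dir=west]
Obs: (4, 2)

Act: maze.sense[dir=west]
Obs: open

Act: stack.push[x=west]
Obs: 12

Act: maze.move[dir=west]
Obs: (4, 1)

Act: maze.sense[dir=west]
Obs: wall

Act: maze.sense[dir=south]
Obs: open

Act: stack.push[x=south]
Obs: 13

Act: maze.move[dir=south]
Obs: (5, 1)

Act: maze.sense[dir=west]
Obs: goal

Act: maze.move[dir=west]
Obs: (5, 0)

Answer: (5, 0)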